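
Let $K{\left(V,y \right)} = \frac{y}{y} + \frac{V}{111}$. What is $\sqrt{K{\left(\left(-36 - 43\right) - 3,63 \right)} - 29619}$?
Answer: $\frac{8 i \sqrt{5702070}}{111} \approx 172.1 i$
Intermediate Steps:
$K{\left(V,y \right)} = 1 + \frac{V}{111}$ ($K{\left(V,y \right)} = 1 + V \frac{1}{111} = 1 + \frac{V}{111}$)
$\sqrt{K{\left(\left(-36 - 43\right) - 3,63 \right)} - 29619} = \sqrt{\left(1 + \frac{\left(-36 - 43\right) - 3}{111}\right) - 29619} = \sqrt{\left(1 + \frac{-79 - 3}{111}\right) - 29619} = \sqrt{\left(1 + \frac{1}{111} \left(-82\right)\right) - 29619} = \sqrt{\left(1 - \frac{82}{111}\right) - 29619} = \sqrt{\frac{29}{111} - 29619} = \sqrt{- \frac{3287680}{111}} = \frac{8 i \sqrt{5702070}}{111}$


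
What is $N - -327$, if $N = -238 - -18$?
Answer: $107$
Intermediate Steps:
$N = -220$ ($N = -238 + 18 = -220$)
$N - -327 = -220 - -327 = -220 + 327 = 107$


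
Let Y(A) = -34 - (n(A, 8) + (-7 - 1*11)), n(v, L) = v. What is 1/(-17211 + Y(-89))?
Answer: -1/17138 ≈ -5.8350e-5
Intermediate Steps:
Y(A) = -16 - A (Y(A) = -34 - (A + (-7 - 1*11)) = -34 - (A + (-7 - 11)) = -34 - (A - 18) = -34 - (-18 + A) = -34 + (18 - A) = -16 - A)
1/(-17211 + Y(-89)) = 1/(-17211 + (-16 - 1*(-89))) = 1/(-17211 + (-16 + 89)) = 1/(-17211 + 73) = 1/(-17138) = -1/17138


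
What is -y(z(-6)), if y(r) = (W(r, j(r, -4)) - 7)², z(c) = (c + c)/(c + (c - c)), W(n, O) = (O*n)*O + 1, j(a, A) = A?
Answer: -676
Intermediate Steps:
W(n, O) = 1 + n*O² (W(n, O) = n*O² + 1 = 1 + n*O²)
z(c) = 2 (z(c) = (2*c)/(c + 0) = (2*c)/c = 2)
y(r) = (-6 + 16*r)² (y(r) = ((1 + r*(-4)²) - 7)² = ((1 + r*16) - 7)² = ((1 + 16*r) - 7)² = (-6 + 16*r)²)
-y(z(-6)) = -4*(-3 + 8*2)² = -4*(-3 + 16)² = -4*13² = -4*169 = -1*676 = -676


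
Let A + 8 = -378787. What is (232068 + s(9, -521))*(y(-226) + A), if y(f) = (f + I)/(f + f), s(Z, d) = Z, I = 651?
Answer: -39735241093905/452 ≈ -8.7910e+10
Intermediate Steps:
A = -378795 (A = -8 - 378787 = -378795)
y(f) = (651 + f)/(2*f) (y(f) = (f + 651)/(f + f) = (651 + f)/((2*f)) = (651 + f)*(1/(2*f)) = (651 + f)/(2*f))
(232068 + s(9, -521))*(y(-226) + A) = (232068 + 9)*((½)*(651 - 226)/(-226) - 378795) = 232077*((½)*(-1/226)*425 - 378795) = 232077*(-425/452 - 378795) = 232077*(-171215765/452) = -39735241093905/452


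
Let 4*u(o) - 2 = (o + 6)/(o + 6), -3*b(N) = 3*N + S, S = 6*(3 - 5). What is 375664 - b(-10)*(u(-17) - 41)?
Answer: 752455/2 ≈ 3.7623e+5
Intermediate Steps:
S = -12 (S = 6*(-2) = -12)
b(N) = 4 - N (b(N) = -(3*N - 12)/3 = -(-12 + 3*N)/3 = 4 - N)
u(o) = ¾ (u(o) = ½ + ((o + 6)/(o + 6))/4 = ½ + ((6 + o)/(6 + o))/4 = ½ + (¼)*1 = ½ + ¼ = ¾)
375664 - b(-10)*(u(-17) - 41) = 375664 - (4 - 1*(-10))*(¾ - 41) = 375664 - (4 + 10)*(-161)/4 = 375664 - 14*(-161)/4 = 375664 - 1*(-1127/2) = 375664 + 1127/2 = 752455/2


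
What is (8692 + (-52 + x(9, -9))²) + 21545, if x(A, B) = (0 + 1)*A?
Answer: 32086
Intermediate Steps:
x(A, B) = A (x(A, B) = 1*A = A)
(8692 + (-52 + x(9, -9))²) + 21545 = (8692 + (-52 + 9)²) + 21545 = (8692 + (-43)²) + 21545 = (8692 + 1849) + 21545 = 10541 + 21545 = 32086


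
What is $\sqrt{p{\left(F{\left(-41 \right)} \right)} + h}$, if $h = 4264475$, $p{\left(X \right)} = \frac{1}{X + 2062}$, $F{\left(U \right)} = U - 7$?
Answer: $\frac{3 \sqrt{1921949604346}}{2014} \approx 2065.1$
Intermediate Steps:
$F{\left(U \right)} = -7 + U$
$p{\left(X \right)} = \frac{1}{2062 + X}$
$\sqrt{p{\left(F{\left(-41 \right)} \right)} + h} = \sqrt{\frac{1}{2062 - 48} + 4264475} = \sqrt{\frac{1}{2014} + 4264475} = \sqrt{\frac{8588652651}{2014}} = \frac{3 \sqrt{1921949604346}}{2014}$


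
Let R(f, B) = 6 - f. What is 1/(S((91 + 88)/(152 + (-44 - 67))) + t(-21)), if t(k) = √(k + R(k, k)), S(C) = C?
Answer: 7339/21955 - 1681*√6/21955 ≈ 0.14673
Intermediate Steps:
t(k) = √6 (t(k) = √(k + (6 - k)) = √6)
1/(S((91 + 88)/(152 + (-44 - 67))) + t(-21)) = 1/((91 + 88)/(152 + (-44 - 67)) + √6) = 1/(179/(152 - 111) + √6) = 1/(179/41 + √6)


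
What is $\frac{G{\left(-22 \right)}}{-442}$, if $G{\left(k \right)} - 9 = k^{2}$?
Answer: $- \frac{29}{26} \approx -1.1154$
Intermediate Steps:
$G{\left(k \right)} = 9 + k^{2}$
$\frac{G{\left(-22 \right)}}{-442} = \frac{9 + \left(-22\right)^{2}}{-442} = \left(9 + 484\right) \left(- \frac{1}{442}\right) = 493 \left(- \frac{1}{442}\right) = - \frac{29}{26}$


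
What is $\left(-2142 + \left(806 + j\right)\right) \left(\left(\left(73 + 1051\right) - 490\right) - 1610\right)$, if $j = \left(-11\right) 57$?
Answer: $1915888$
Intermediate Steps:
$j = -627$
$\left(-2142 + \left(806 + j\right)\right) \left(\left(\left(73 + 1051\right) - 490\right) - 1610\right) = \left(-2142 + \left(806 - 627\right)\right) \left(\left(\left(73 + 1051\right) - 490\right) - 1610\right) = \left(-2142 + 179\right) \left(\left(1124 - 490\right) - 1610\right) = - 1963 \left(634 - 1610\right) = \left(-1963\right) \left(-976\right) = 1915888$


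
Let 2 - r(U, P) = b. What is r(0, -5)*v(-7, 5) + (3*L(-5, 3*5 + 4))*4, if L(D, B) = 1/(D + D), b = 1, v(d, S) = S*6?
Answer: 144/5 ≈ 28.800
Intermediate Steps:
v(d, S) = 6*S
r(U, P) = 1 (r(U, P) = 2 - 1*1 = 2 - 1 = 1)
L(D, B) = 1/(2*D)
r(0, -5)*v(-7, 5) + (3*L(-5, 3*5 + 4))*4 = 1*(6*5) + (3*((½)/(-5)))*4 = 1*30 + (3*((½)*(-⅕)))*4 = 30 + (3*(-⅒))*4 = 30 - 3/10*4 = 30 - 6/5 = 144/5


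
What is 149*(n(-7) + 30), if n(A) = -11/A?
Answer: 32929/7 ≈ 4704.1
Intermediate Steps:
149*(n(-7) + 30) = 149*(-11/(-7) + 30) = 149*(-11*(-⅐) + 30) = 149*(11/7 + 30) = 149*(221/7) = 32929/7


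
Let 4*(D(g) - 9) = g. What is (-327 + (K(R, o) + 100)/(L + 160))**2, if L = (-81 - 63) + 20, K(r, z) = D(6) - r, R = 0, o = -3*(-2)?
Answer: 543962329/5184 ≈ 1.0493e+5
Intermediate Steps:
o = 6
D(g) = 9 + g/4
K(r, z) = 21/2 - r (K(r, z) = (9 + (1/4)*6) - r = (9 + 3/2) - r = 21/2 - r)
L = -124 (L = -144 + 20 = -124)
(-327 + (K(R, o) + 100)/(L + 160))**2 = (-327 + ((21/2 - 1*0) + 100)/(-124 + 160))**2 = (-327 + ((21/2 + 0) + 100)/36)**2 = (-327 + (21/2 + 100)*(1/36))**2 = (-327 + (221/2)*(1/36))**2 = (-327 + 221/72)**2 = (-23323/72)**2 = 543962329/5184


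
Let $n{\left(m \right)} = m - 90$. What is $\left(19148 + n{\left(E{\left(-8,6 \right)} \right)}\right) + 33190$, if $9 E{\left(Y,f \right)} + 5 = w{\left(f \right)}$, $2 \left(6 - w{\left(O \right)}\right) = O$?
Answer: $\frac{470230}{9} \approx 52248.0$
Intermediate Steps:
$w{\left(O \right)} = 6 - \frac{O}{2}$
$E{\left(Y,f \right)} = \frac{1}{9} - \frac{f}{18}$ ($E{\left(Y,f \right)} = - \frac{5}{9} + \frac{6 - \frac{f}{2}}{9} = - \frac{5}{9} - \left(- \frac{2}{3} + \frac{f}{18}\right) = \frac{1}{9} - \frac{f}{18}$)
$n{\left(m \right)} = -90 + m$ ($n{\left(m \right)} = m - 90 = -90 + m$)
$\left(19148 + n{\left(E{\left(-8,6 \right)} \right)}\right) + 33190 = \left(19148 + \left(-90 + \left(\frac{1}{9} - \frac{1}{3}\right)\right)\right) + 33190 = \left(19148 - \frac{812}{9}\right) + 33190 = \frac{171520}{9} + 33190 = \frac{470230}{9}$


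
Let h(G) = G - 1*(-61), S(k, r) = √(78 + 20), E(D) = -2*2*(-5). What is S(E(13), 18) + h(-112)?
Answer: -51 + 7*√2 ≈ -41.101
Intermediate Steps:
E(D) = 20 (E(D) = -4*(-5) = 20)
S(k, r) = 7*√2 (S(k, r) = √98 = 7*√2)
h(G) = 61 + G (h(G) = G + 61 = 61 + G)
S(E(13), 18) + h(-112) = 7*√2 + (61 - 112) = 7*√2 - 51 = -51 + 7*√2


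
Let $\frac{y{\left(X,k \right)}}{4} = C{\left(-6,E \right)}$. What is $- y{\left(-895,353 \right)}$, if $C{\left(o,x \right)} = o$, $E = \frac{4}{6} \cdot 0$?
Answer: $24$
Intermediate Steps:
$E = 0$ ($E = 4 \cdot \frac{1}{6} \cdot 0 = \frac{2}{3} \cdot 0 = 0$)
$y{\left(X,k \right)} = -24$ ($y{\left(X,k \right)} = 4 \left(-6\right) = -24$)
$- y{\left(-895,353 \right)} = \left(-1\right) \left(-24\right) = 24$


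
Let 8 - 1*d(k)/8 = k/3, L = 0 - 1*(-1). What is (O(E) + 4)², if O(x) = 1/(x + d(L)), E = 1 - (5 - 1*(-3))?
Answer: 429025/26569 ≈ 16.148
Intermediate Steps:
L = 1 (L = 0 + 1 = 1)
E = -7 (E = 1 - (5 + 3) = 1 - 1*8 = 1 - 8 = -7)
d(k) = 64 - 8*k/3
O(x) = 1/(184/3 + x) (O(x) = 1/(x + (64 - 8/3*1)) = 1/(x + (64 - 8/3)) = 1/(x + 184/3) = 1/(184/3 + x))
(O(E) + 4)² = (3/(184 + 3*(-7)) + 4)² = (3/(184 - 21) + 4)² = (3/163 + 4)² = (655/163)² = 429025/26569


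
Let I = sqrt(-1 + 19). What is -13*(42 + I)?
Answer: -546 - 39*sqrt(2) ≈ -601.15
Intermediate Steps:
I = 3*sqrt(2) (I = sqrt(18) = 3*sqrt(2) ≈ 4.2426)
-13*(42 + I) = -13*(42 + 3*sqrt(2)) = -546 - 39*sqrt(2)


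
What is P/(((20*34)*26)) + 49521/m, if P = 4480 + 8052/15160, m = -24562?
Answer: -1450585498747/822915423200 ≈ -1.7627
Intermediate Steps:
P = 16981213/3790 (P = 4480 + 8052*(1/15160) = 4480 + 2013/3790 = 16981213/3790 ≈ 4480.5)
P/(((20*34)*26)) + 49521/m = 16981213/(3790*(((20*34)*26))) + 49521/(-24562) = 16981213/(3790*((680*26))) + 49521*(-1/24562) = (16981213/3790)/17680 - 49521/24562 = (16981213/3790)*(1/17680) - 49521/24562 = 16981213/67007200 - 49521/24562 = -1450585498747/822915423200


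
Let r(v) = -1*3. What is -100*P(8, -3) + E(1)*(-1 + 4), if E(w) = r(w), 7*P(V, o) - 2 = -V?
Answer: 537/7 ≈ 76.714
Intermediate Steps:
r(v) = -3
P(V, o) = 2/7 - V/7 (P(V, o) = 2/7 + (-V)/7 = 2/7 - V/7)
E(w) = -3
-100*P(8, -3) + E(1)*(-1 + 4) = -100*(2/7 - 1/7*8) - 3*(-1 + 4) = -100*(2/7 - 8/7) - 3*3 = -100*(-6/7) - 9 = 600/7 - 9 = 537/7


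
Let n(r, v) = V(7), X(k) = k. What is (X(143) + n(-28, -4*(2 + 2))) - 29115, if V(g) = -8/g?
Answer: -202812/7 ≈ -28973.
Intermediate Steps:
n(r, v) = -8/7
(X(143) + n(-28, -4*(2 + 2))) - 29115 = (143 - 8/7) - 29115 = 993/7 - 29115 = -202812/7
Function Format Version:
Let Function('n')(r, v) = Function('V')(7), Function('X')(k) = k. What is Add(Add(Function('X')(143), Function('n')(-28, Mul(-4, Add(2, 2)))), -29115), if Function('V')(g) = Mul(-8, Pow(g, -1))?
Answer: Rational(-202812, 7) ≈ -28973.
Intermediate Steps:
Function('n')(r, v) = Rational(-8, 7) (Function('n')(r, v) = Mul(-8, Pow(7, -1)) = Mul(-8, Rational(1, 7)) = Rational(-8, 7))
Add(Add(Function('X')(143), Function('n')(-28, Mul(-4, Add(2, 2)))), -29115) = Add(Add(143, Rational(-8, 7)), -29115) = Add(Rational(993, 7), -29115) = Rational(-202812, 7)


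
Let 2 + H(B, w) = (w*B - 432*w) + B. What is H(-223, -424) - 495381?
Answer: -217886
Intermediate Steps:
H(B, w) = -2 + B - 432*w + B*w (H(B, w) = -2 + ((w*B - 432*w) + B) = -2 + ((B*w - 432*w) + B) = -2 + ((-432*w + B*w) + B) = -2 + (B - 432*w + B*w) = -2 + B - 432*w + B*w)
H(-223, -424) - 495381 = (-2 - 223 - 432*(-424) - 223*(-424)) - 495381 = (-2 - 223 + 183168 + 94552) - 495381 = 277495 - 495381 = -217886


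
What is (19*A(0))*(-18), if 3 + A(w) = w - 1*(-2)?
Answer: 342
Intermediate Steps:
A(w) = -1 + w (A(w) = -3 + (w - 1*(-2)) = -3 + (w + 2) = -3 + (2 + w) = -1 + w)
(19*A(0))*(-18) = (19*(-1 + 0))*(-18) = (19*(-1))*(-18) = -19*(-18) = 342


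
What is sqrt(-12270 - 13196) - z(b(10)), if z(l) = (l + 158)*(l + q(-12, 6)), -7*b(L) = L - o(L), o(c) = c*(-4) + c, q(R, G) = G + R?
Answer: 87412/49 + I*sqrt(25466) ≈ 1783.9 + 159.58*I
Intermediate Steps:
o(c) = -3*c (o(c) = -4*c + c = -3*c)
b(L) = -4*L/7 (b(L) = -(L - (-3)*L)/7 = -(L + 3*L)/7 = -4*L/7)
z(l) = (-6 + l)*(158 + l) (z(l) = (l + 158)*(l + (6 - 12)) = (158 + l)*(l - 6) = (158 + l)*(-6 + l) = (-6 + l)*(158 + l))
sqrt(-12270 - 13196) - z(b(10)) = sqrt(-12270 - 13196) - (-948 + (-4/7*10)**2 + 152*(-4/7*10)) = sqrt(-25466) - (-948 + (-40/7)**2 + 152*(-40/7)) = I*sqrt(25466) - (-948 + 1600/49 - 6080/7) = I*sqrt(25466) - 1*(-87412/49) = I*sqrt(25466) + 87412/49 = 87412/49 + I*sqrt(25466)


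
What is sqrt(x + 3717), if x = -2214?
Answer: 3*sqrt(167) ≈ 38.769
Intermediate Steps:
sqrt(x + 3717) = sqrt(-2214 + 3717) = sqrt(1503) = 3*sqrt(167)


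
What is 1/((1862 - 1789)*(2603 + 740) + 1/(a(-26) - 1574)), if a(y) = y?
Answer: 1600/390462399 ≈ 4.0977e-6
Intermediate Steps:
1/((1862 - 1789)*(2603 + 740) + 1/(a(-26) - 1574)) = 1/((1862 - 1789)*(2603 + 740) + 1/(-26 - 1574)) = 1/(73*3343 + 1/(-1600)) = 1/(244039 - 1/1600) = 1/(390462399/1600) = 1600/390462399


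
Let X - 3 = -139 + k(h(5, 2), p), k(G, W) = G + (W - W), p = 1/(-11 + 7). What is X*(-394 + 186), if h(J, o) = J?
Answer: 27248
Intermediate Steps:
p = -¼ (p = 1/(-4) = -¼ ≈ -0.25000)
k(G, W) = G (k(G, W) = G + 0 = G)
X = -131 (X = 3 + (-139 + 5) = 3 - 134 = -131)
X*(-394 + 186) = -131*(-394 + 186) = -131*(-208) = 27248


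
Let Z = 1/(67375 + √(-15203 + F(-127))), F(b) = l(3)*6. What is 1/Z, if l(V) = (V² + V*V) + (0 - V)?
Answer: 67375 + I*√15113 ≈ 67375.0 + 122.93*I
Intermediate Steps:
l(V) = -V + 2*V² (l(V) = (V² + V²) - V = 2*V² - V = -V + 2*V²)
F(b) = 90 (F(b) = (3*(-1 + 2*3))*6 = (3*(-1 + 6))*6 = (3*5)*6 = 15*6 = 90)
Z = 1/(67375 + I*√15113) (Z = 1/(67375 + √(-15203 + 90)) = 1/(67375 + √(-15113)) = 1/(67375 + I*√15113) ≈ 1.4842e-5 - 2.708e-8*I)
1/Z = 1/(9625/648486534 - I*√15113/4539405738)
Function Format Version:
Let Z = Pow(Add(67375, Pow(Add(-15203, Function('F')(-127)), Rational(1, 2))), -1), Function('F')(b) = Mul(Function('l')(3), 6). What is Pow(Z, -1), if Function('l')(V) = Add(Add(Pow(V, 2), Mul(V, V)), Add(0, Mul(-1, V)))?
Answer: Add(67375, Mul(I, Pow(15113, Rational(1, 2)))) ≈ Add(67375., Mul(122.93, I))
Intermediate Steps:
Function('l')(V) = Add(Mul(-1, V), Mul(2, Pow(V, 2))) (Function('l')(V) = Add(Add(Pow(V, 2), Pow(V, 2)), Mul(-1, V)) = Add(Mul(2, Pow(V, 2)), Mul(-1, V)) = Add(Mul(-1, V), Mul(2, Pow(V, 2))))
Function('F')(b) = 90 (Function('F')(b) = Mul(Mul(3, Add(-1, Mul(2, 3))), 6) = Mul(Mul(3, Add(-1, 6)), 6) = Mul(Mul(3, 5), 6) = Mul(15, 6) = 90)
Z = Pow(Add(67375, Mul(I, Pow(15113, Rational(1, 2)))), -1) (Z = Pow(Add(67375, Pow(Add(-15203, 90), Rational(1, 2))), -1) = Pow(Add(67375, Pow(-15113, Rational(1, 2))), -1) = Pow(Add(67375, Mul(I, Pow(15113, Rational(1, 2)))), -1) ≈ Add(1.4842e-5, Mul(-2.708e-8, I)))
Pow(Z, -1) = Pow(Add(Rational(9625, 648486534), Mul(Rational(-1, 4539405738), I, Pow(15113, Rational(1, 2)))), -1)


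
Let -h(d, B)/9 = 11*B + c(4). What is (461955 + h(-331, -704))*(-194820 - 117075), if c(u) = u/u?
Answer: -165816481590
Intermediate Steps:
c(u) = 1
h(d, B) = -9 - 99*B (h(d, B) = -9*(11*B + 1) = -9*(1 + 11*B) = -9 - 99*B)
(461955 + h(-331, -704))*(-194820 - 117075) = (461955 + (-9 - 99*(-704)))*(-194820 - 117075) = (461955 + (-9 + 69696))*(-311895) = (461955 + 69687)*(-311895) = 531642*(-311895) = -165816481590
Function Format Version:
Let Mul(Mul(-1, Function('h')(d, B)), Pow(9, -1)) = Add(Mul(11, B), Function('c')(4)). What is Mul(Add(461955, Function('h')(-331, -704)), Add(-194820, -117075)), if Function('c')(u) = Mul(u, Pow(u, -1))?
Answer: -165816481590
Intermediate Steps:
Function('c')(u) = 1
Function('h')(d, B) = Add(-9, Mul(-99, B)) (Function('h')(d, B) = Mul(-9, Add(Mul(11, B), 1)) = Mul(-9, Add(1, Mul(11, B))) = Add(-9, Mul(-99, B)))
Mul(Add(461955, Function('h')(-331, -704)), Add(-194820, -117075)) = Mul(Add(461955, Add(-9, Mul(-99, -704))), Add(-194820, -117075)) = Mul(Add(461955, Add(-9, 69696)), -311895) = Mul(Add(461955, 69687), -311895) = Mul(531642, -311895) = -165816481590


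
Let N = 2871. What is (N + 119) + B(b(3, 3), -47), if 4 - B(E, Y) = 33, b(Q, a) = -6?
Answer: 2961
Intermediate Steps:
B(E, Y) = -29 (B(E, Y) = 4 - 1*33 = 4 - 33 = -29)
(N + 119) + B(b(3, 3), -47) = (2871 + 119) - 29 = 2990 - 29 = 2961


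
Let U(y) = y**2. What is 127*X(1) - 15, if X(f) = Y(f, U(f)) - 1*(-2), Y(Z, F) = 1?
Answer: 366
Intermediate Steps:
X(f) = 3 (X(f) = 1 - 1*(-2) = 1 + 2 = 3)
127*X(1) - 15 = 127*3 - 15 = 381 - 15 = 366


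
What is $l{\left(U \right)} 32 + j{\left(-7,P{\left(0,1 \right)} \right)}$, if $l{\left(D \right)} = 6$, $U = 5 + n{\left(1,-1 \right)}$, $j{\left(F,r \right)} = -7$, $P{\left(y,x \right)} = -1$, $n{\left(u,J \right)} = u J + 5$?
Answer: $185$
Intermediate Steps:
$n{\left(u,J \right)} = 5 + J u$ ($n{\left(u,J \right)} = J u + 5 = 5 + J u$)
$U = 9$ ($U = 5 + \left(5 - 1\right) = 5 + 4 = 9$)
$l{\left(U \right)} 32 + j{\left(-7,P{\left(0,1 \right)} \right)} = 6 \cdot 32 - 7 = 192 - 7 = 185$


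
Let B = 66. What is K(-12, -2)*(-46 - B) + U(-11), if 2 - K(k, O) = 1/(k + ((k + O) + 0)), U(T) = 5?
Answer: -2903/13 ≈ -223.31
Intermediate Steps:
K(k, O) = 2 - 1/(O + 2*k) (K(k, O) = 2 - 1/(k + ((k + O) + 0)) = 2 - 1/(k + ((O + k) + 0)) = 2 - 1/(k + (O + k)) = 2 - 1/(O + 2*k))
K(-12, -2)*(-46 - B) + U(-11) = ((-1 + 2*(-2) + 4*(-12))/(-2 + 2*(-12)))*(-46 - 1*66) + 5 = ((-1 - 4 - 48)/(-2 - 24))*(-46 - 66) + 5 = (-53/(-26))*(-112) + 5 = -1/26*(-53)*(-112) + 5 = (53/26)*(-112) + 5 = -2968/13 + 5 = -2903/13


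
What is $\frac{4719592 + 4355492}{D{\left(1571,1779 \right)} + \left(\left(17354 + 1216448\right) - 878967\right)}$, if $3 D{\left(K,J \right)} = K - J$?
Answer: $\frac{27225252}{1064297} \approx 25.581$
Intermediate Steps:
$D{\left(K,J \right)} = - \frac{J}{3} + \frac{K}{3}$ ($D{\left(K,J \right)} = \frac{K - J}{3} = - \frac{J}{3} + \frac{K}{3}$)
$\frac{4719592 + 4355492}{D{\left(1571,1779 \right)} + \left(\left(17354 + 1216448\right) - 878967\right)} = \frac{4719592 + 4355492}{\left(\left(- \frac{1}{3}\right) 1779 + \frac{1}{3} \cdot 1571\right) + \left(\left(17354 + 1216448\right) - 878967\right)} = \frac{9075084}{\left(-593 + \frac{1571}{3}\right) + \left(1233802 - 878967\right)} = \frac{9075084}{- \frac{208}{3} + 354835} = \frac{9075084}{\frac{1064297}{3}} = 9075084 \cdot \frac{3}{1064297} = \frac{27225252}{1064297}$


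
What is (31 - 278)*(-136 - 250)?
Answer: 95342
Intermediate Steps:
(31 - 278)*(-136 - 250) = -247*(-386) = 95342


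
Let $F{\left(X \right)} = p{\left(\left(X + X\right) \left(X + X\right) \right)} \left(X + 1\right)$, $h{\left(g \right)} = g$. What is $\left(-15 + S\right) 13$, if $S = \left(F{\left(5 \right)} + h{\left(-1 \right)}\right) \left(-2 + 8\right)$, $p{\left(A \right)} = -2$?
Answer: $-1209$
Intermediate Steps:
$F{\left(X \right)} = -2 - 2 X$ ($F{\left(X \right)} = - 2 \left(X + 1\right) = - 2 \left(1 + X\right) = -2 - 2 X$)
$S = -78$ ($S = \left(\left(-2 - 10\right) - 1\right) \left(-2 + 8\right) = \left(\left(-2 - 10\right) - 1\right) 6 = \left(-12 - 1\right) 6 = \left(-13\right) 6 = -78$)
$\left(-15 + S\right) 13 = \left(-15 - 78\right) 13 = \left(-93\right) 13 = -1209$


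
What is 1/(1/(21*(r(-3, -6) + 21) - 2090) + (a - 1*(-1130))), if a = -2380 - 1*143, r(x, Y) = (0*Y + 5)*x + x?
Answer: -2027/2823612 ≈ -0.00071787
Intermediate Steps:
r(x, Y) = 6*x (r(x, Y) = (0 + 5)*x + x = 5*x + x = 6*x)
a = -2523 (a = -2380 - 143 = -2523)
1/(1/(21*(r(-3, -6) + 21) - 2090) + (a - 1*(-1130))) = 1/(1/(21*(6*(-3) + 21) - 2090) + (-2523 - 1*(-1130))) = 1/(1/(21*(-18 + 21) - 2090) + (-2523 + 1130)) = 1/(1/(21*3 - 2090) - 1393) = 1/(1/(63 - 2090) - 1393) = 1/(1/(-2027) - 1393) = 1/(-1/2027 - 1393) = 1/(-2823612/2027) = -2027/2823612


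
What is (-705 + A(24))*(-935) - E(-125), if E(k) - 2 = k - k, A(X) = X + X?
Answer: 614293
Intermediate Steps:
A(X) = 2*X
E(k) = 2 (E(k) = 2 + (k - k) = 2 + 0 = 2)
(-705 + A(24))*(-935) - E(-125) = (-705 + 2*24)*(-935) - 1*2 = (-705 + 48)*(-935) - 2 = -657*(-935) - 2 = 614295 - 2 = 614293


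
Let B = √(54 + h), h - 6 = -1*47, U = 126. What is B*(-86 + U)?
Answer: 40*√13 ≈ 144.22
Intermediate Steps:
h = -41 (h = 6 - 1*47 = 6 - 47 = -41)
B = √13 (B = √(54 - 41) = √13 ≈ 3.6056)
B*(-86 + U) = √13*(-86 + 126) = √13*40 = 40*√13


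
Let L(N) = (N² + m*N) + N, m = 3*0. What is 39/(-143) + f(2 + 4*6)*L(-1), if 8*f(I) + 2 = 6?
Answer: -3/11 ≈ -0.27273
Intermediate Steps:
m = 0
L(N) = N + N² (L(N) = (N² + 0*N) + N = (N² + 0) + N = N² + N = N + N²)
f(I) = ½ (f(I) = -¼ + (⅛)*6 = -¼ + ¾ = ½)
39/(-143) + f(2 + 4*6)*L(-1) = 39/(-143) + (-(1 - 1))/2 = 39*(-1/143) + (-1*0)/2 = -3/11 + (½)*0 = -3/11 + 0 = -3/11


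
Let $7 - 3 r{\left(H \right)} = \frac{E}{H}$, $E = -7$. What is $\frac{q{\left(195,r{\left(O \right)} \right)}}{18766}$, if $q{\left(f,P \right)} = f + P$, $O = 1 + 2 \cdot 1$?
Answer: $\frac{1783}{168894} \approx 0.010557$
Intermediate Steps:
$O = 3$ ($O = 1 + 2 = 3$)
$r{\left(H \right)} = \frac{7}{3} + \frac{7}{3 H}$ ($r{\left(H \right)} = \frac{7}{3} - \frac{\left(-7\right) \frac{1}{H}}{3} = \frac{7}{3} + \frac{7}{3 H}$)
$q{\left(f,P \right)} = P + f$
$\frac{q{\left(195,r{\left(O \right)} \right)}}{18766} = \frac{\frac{7 \left(1 + 3\right)}{3 \cdot 3} + 195}{18766} = \left(\frac{7}{3} \cdot \frac{1}{3} \cdot 4 + 195\right) \frac{1}{18766} = \left(\frac{28}{9} + 195\right) \frac{1}{18766} = \frac{1783}{9} \cdot \frac{1}{18766} = \frac{1783}{168894}$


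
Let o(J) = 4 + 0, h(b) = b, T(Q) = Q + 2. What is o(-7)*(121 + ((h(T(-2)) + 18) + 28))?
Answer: 668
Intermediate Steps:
T(Q) = 2 + Q
o(J) = 4
o(-7)*(121 + ((h(T(-2)) + 18) + 28)) = 4*(121 + (((2 - 2) + 18) + 28)) = 4*(121 + ((0 + 18) + 28)) = 4*(121 + (18 + 28)) = 4*(121 + 46) = 4*167 = 668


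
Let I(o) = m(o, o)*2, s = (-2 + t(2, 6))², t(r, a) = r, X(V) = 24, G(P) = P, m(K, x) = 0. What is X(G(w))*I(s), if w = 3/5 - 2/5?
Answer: 0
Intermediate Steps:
w = ⅕ (w = 3*(⅕) - 2*⅕ = ⅗ - ⅖ = ⅕ ≈ 0.20000)
s = 0 (s = (-2 + 2)² = 0² = 0)
I(o) = 0 (I(o) = 0*2 = 0)
X(G(w))*I(s) = 24*0 = 0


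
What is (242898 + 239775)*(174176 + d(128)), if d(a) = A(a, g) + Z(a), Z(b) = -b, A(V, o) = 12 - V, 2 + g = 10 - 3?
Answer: 83952280236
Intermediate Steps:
g = 5 (g = -2 + (10 - 3) = -2 + 7 = 5)
d(a) = 12 - 2*a (d(a) = (12 - a) - a = 12 - 2*a)
(242898 + 239775)*(174176 + d(128)) = (242898 + 239775)*(174176 + (12 - 2*128)) = 482673*(174176 + (12 - 256)) = 482673*(174176 - 244) = 482673*173932 = 83952280236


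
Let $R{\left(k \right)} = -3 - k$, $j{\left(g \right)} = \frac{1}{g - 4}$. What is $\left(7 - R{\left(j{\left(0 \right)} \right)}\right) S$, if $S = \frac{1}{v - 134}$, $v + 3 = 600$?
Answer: $\frac{39}{1852} \approx 0.021058$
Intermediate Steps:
$j{\left(g \right)} = \frac{1}{-4 + g}$
$v = 597$ ($v = -3 + 600 = 597$)
$S = \frac{1}{463}$ ($S = \frac{1}{597 - 134} = \frac{1}{463} \approx 0.0021598$)
$\left(7 - R{\left(j{\left(0 \right)} \right)}\right) S = \left(7 - \left(-3 - \frac{1}{-4 + 0}\right)\right) \frac{1}{463} = \left(7 - \left(-3 - \frac{1}{-4}\right)\right) \frac{1}{463} = \left(7 - \left(-3 - - \frac{1}{4}\right)\right) \frac{1}{463} = \left(7 - \left(-3 + \frac{1}{4}\right)\right) \frac{1}{463} = \left(7 - - \frac{11}{4}\right) \frac{1}{463} = \left(7 + \frac{11}{4}\right) \frac{1}{463} = \frac{39}{4} \cdot \frac{1}{463} = \frac{39}{1852}$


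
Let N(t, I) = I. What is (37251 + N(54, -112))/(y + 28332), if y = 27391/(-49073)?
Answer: 1822522147/1390308845 ≈ 1.3109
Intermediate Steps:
y = -27391/49073 (y = 27391*(-1/49073) = -27391/49073 ≈ -0.55817)
(37251 + N(54, -112))/(y + 28332) = (37251 - 112)/(-27391/49073 + 28332) = 37139/(1390308845/49073) = 37139*(49073/1390308845) = 1822522147/1390308845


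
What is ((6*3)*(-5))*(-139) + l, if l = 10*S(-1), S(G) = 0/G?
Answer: 12510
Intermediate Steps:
S(G) = 0
l = 0 (l = 10*0 = 0)
((6*3)*(-5))*(-139) + l = ((6*3)*(-5))*(-139) + 0 = (18*(-5))*(-139) + 0 = -90*(-139) + 0 = 12510 + 0 = 12510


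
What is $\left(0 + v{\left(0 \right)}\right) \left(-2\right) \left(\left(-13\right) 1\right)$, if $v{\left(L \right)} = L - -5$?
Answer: $130$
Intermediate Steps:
$v{\left(L \right)} = 5 + L$ ($v{\left(L \right)} = L + 5 = 5 + L$)
$\left(0 + v{\left(0 \right)}\right) \left(-2\right) \left(\left(-13\right) 1\right) = \left(0 + \left(5 + 0\right)\right) \left(-2\right) \left(\left(-13\right) 1\right) = \left(0 + 5\right) \left(-2\right) \left(-13\right) = 5 \left(-2\right) \left(-13\right) = \left(-10\right) \left(-13\right) = 130$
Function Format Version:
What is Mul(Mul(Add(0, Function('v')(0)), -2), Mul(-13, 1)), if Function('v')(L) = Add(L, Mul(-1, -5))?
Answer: 130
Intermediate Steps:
Function('v')(L) = Add(5, L) (Function('v')(L) = Add(L, 5) = Add(5, L))
Mul(Mul(Add(0, Function('v')(0)), -2), Mul(-13, 1)) = Mul(Mul(Add(0, Add(5, 0)), -2), Mul(-13, 1)) = Mul(Mul(Add(0, 5), -2), -13) = Mul(Mul(5, -2), -13) = Mul(-10, -13) = 130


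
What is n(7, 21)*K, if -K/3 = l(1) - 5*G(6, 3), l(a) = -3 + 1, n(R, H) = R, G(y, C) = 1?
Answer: 147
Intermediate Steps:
l(a) = -2
K = 21 (K = -3*(-2 - 5*1) = -3*(-2 - 5) = -3*(-7) = 21)
n(7, 21)*K = 7*21 = 147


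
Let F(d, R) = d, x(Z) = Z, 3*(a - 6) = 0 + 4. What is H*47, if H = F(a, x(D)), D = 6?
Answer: 1034/3 ≈ 344.67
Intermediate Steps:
a = 22/3 (a = 6 + (0 + 4)/3 = 6 + (1/3)*4 = 6 + 4/3 = 22/3 ≈ 7.3333)
H = 22/3 ≈ 7.3333
H*47 = (22/3)*47 = 1034/3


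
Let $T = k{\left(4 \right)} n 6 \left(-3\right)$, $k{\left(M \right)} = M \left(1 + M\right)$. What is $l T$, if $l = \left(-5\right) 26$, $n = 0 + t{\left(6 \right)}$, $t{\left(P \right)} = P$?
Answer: $280800$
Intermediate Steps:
$n = 6$ ($n = 0 + 6 = 6$)
$l = -130$
$T = -2160$ ($T = 4 \left(1 + 4\right) 6 \cdot 6 \left(-3\right) = 4 \cdot 5 \cdot 36 \left(-3\right) = 20 \left(-108\right) = -2160$)
$l T = \left(-130\right) \left(-2160\right) = 280800$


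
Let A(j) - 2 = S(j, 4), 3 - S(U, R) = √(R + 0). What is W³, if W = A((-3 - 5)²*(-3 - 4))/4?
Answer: 27/64 ≈ 0.42188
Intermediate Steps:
S(U, R) = 3 - √R (S(U, R) = 3 - √(R + 0) = 3 - √R)
A(j) = 3 (A(j) = 2 + (3 - √4) = 2 + (3 - 1*2) = 2 + (3 - 2) = 2 + 1 = 3)
W = ¾ (W = 3/4 = 3*(¼) = ¾ ≈ 0.75000)
W³ = (¾)³ = 27/64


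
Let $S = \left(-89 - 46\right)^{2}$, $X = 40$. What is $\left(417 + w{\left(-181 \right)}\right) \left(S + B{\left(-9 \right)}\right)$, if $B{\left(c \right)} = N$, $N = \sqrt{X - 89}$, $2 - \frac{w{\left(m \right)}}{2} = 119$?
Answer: $3335175 + 1281 i \approx 3.3352 \cdot 10^{6} + 1281.0 i$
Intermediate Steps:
$w{\left(m \right)} = -234$ ($w{\left(m \right)} = 4 - 238 = -234$)
$S = 18225$ ($S = \left(-135\right)^{2} = 18225$)
$N = 7 i$ ($N = \sqrt{40 - 89} = \sqrt{-49} = 7 i \approx 7.0 i$)
$B{\left(c \right)} = 7 i$
$\left(417 + w{\left(-181 \right)}\right) \left(S + B{\left(-9 \right)}\right) = \left(417 - 234\right) \left(18225 + 7 i\right) = 183 \left(18225 + 7 i\right) = 3335175 + 1281 i$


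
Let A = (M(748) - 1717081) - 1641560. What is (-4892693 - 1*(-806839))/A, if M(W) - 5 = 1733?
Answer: 4085854/3356903 ≈ 1.2171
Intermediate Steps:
M(W) = 1738 (M(W) = 5 + 1733 = 1738)
A = -3356903 (A = (1738 - 1717081) - 1641560 = -1715343 - 1641560 = -3356903)
(-4892693 - 1*(-806839))/A = (-4892693 - 1*(-806839))/(-3356903) = (-4892693 + 806839)*(-1/3356903) = -4085854*(-1/3356903) = 4085854/3356903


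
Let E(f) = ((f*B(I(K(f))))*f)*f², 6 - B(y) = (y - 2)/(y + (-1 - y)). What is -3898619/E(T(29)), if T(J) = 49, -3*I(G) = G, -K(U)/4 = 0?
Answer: -3898619/23059204 ≈ -0.16907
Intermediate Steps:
K(U) = 0 (K(U) = -4*0 = 0)
I(G) = -G/3
B(y) = 4 + y (B(y) = 6 - (y - 2)/(y + (-1 - y)) = 6 - (-2 + y)/(-1) = 6 - (-2 + y)*(-1) = 6 - (2 - y) = 6 + (-2 + y) = 4 + y)
E(f) = 4*f⁴ (E(f) = ((f*(4 - ⅓*0))*f)*f² = ((f*(4 + 0))*f)*f² = ((f*4)*f)*f² = ((4*f)*f)*f² = (4*f²)*f² = 4*f⁴)
-3898619/E(T(29)) = -3898619/(4*49⁴) = -3898619/(4*5764801) = -3898619/23059204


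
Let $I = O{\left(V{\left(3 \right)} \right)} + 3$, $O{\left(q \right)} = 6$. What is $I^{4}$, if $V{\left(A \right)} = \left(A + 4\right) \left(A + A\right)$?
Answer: $6561$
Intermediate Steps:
$V{\left(A \right)} = 2 A \left(4 + A\right)$ ($V{\left(A \right)} = \left(4 + A\right) 2 A = 2 A \left(4 + A\right)$)
$I = 9$ ($I = 6 + 3 = 9$)
$I^{4} = 9^{4} = 6561$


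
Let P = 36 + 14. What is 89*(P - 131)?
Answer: -7209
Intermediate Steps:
P = 50
89*(P - 131) = 89*(50 - 131) = 89*(-81) = -7209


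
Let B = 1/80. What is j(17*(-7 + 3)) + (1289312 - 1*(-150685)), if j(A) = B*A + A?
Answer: 28798563/20 ≈ 1.4399e+6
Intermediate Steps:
B = 1/80 ≈ 0.012500
j(A) = 81*A/80 (j(A) = A/80 + A = 81*A/80)
j(17*(-7 + 3)) + (1289312 - 1*(-150685)) = 81*(17*(-7 + 3))/80 + (1289312 - 1*(-150685)) = 81*(17*(-4))/80 + (1289312 + 150685) = (81/80)*(-68) + 1439997 = -1377/20 + 1439997 = 28798563/20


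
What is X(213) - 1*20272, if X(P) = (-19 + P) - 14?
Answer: -20092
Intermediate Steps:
X(P) = -33 + P
X(213) - 1*20272 = (-33 + 213) - 1*20272 = 180 - 20272 = -20092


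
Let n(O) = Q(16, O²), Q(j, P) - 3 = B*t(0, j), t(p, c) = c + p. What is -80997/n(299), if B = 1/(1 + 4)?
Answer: -404985/31 ≈ -13064.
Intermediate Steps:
B = ⅕ (B = 1/5 = ⅕ ≈ 0.20000)
Q(j, P) = 3 + j/5 (Q(j, P) = 3 + (j + 0)/5 = 3 + j/5)
n(O) = 31/5 (n(O) = 3 + (⅕)*16 = 3 + 16/5 = 31/5)
-80997/n(299) = -80997/31/5 = -80997*5/31 = -404985/31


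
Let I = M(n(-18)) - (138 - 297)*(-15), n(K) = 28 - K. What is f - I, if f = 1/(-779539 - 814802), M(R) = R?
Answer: 3729163598/1594341 ≈ 2339.0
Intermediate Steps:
I = -2339 (I = (28 - 1*(-18)) - (138 - 297)*(-15) = (28 + 18) - (-159)*(-15) = 46 - 1*2385 = 46 - 2385 = -2339)
f = -1/1594341 (f = 1/(-1594341) = -1/1594341 ≈ -6.2722e-7)
f - I = -1/1594341 - 1*(-2339) = -1/1594341 + 2339 = 3729163598/1594341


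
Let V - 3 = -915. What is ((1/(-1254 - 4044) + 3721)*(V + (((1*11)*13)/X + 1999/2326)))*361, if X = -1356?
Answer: -10227132039926963171/8355094344 ≈ -1.2241e+9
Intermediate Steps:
V = -912 (V = 3 - 915 = -912)
((1/(-1254 - 4044) + 3721)*(V + (((1*11)*13)/X + 1999/2326)))*361 = ((1/(-1254 - 4044) + 3721)*(-912 + (((1*11)*13)/(-1356) + 1999/2326)))*361 = ((1/(-5298) + 3721)*(-912 + ((11*13)*(-1/1356) + 1999*(1/2326))))*361 = ((-1/5298 + 3721)*(-912 + (143*(-1/1356) + 1999/2326)))*361 = (19713857*(-912 + (-143/1356 + 1999/2326))/5298)*361 = (19713857*(-912 + 1189013/1577028)/5298)*361 = ((19713857/5298)*(-1437060523/1577028))*361 = -28330005650767211/8355094344*361 = -10227132039926963171/8355094344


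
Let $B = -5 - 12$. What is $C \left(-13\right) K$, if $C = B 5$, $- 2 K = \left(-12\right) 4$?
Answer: $26520$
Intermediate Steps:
$K = 24$ ($K = - \frac{\left(-12\right) 4}{2} = \left(- \frac{1}{2}\right) \left(-48\right) = 24$)
$B = -17$ ($B = -5 - 12 = -17$)
$C = -85$ ($C = \left(-17\right) 5 = -85$)
$C \left(-13\right) K = \left(-85\right) \left(-13\right) 24 = 1105 \cdot 24 = 26520$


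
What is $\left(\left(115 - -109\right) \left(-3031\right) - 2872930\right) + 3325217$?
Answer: $-226657$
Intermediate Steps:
$\left(\left(115 - -109\right) \left(-3031\right) - 2872930\right) + 3325217 = \left(\left(115 + 109\right) \left(-3031\right) - 2872930\right) + 3325217 = \left(224 \left(-3031\right) - 2872930\right) + 3325217 = \left(-678944 - 2872930\right) + 3325217 = -3551874 + 3325217 = -226657$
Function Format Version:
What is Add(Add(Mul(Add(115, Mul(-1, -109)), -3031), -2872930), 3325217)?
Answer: -226657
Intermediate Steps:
Add(Add(Mul(Add(115, Mul(-1, -109)), -3031), -2872930), 3325217) = Add(Add(Mul(Add(115, 109), -3031), -2872930), 3325217) = Add(Add(Mul(224, -3031), -2872930), 3325217) = Add(Add(-678944, -2872930), 3325217) = Add(-3551874, 3325217) = -226657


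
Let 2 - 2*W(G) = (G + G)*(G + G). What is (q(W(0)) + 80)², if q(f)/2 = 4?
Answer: 7744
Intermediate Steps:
W(G) = 1 - 2*G² (W(G) = 1 - (G + G)*(G + G)/2 = 1 - 2*G*2*G/2 = 1 - 2*G²)
q(f) = 8 (q(f) = 2*4 = 8)
(q(W(0)) + 80)² = (8 + 80)² = 88² = 7744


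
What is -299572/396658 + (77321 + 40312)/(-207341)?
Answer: -54386814283/41121733189 ≈ -1.3226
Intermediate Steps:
-299572/396658 + (77321 + 40312)/(-207341) = -299572*1/396658 + 117633*(-1/207341) = -149786/198329 - 117633/207341 = -54386814283/41121733189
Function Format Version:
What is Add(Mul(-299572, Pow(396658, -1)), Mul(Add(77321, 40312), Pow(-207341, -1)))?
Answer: Rational(-54386814283, 41121733189) ≈ -1.3226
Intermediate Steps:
Add(Mul(-299572, Pow(396658, -1)), Mul(Add(77321, 40312), Pow(-207341, -1))) = Add(Mul(-299572, Rational(1, 396658)), Mul(117633, Rational(-1, 207341))) = Add(Rational(-149786, 198329), Rational(-117633, 207341)) = Rational(-54386814283, 41121733189)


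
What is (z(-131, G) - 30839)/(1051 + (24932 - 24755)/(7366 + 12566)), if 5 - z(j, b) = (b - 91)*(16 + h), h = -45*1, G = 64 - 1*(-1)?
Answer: -209870672/6982903 ≈ -30.055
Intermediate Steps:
G = 65 (G = 64 + 1 = 65)
h = -45
z(j, b) = -2634 + 29*b (z(j, b) = 5 - (b - 91)*(16 - 45) = 5 - (-91 + b)*(-29) = 5 - (2639 - 29*b) = 5 + (-2639 + 29*b) = -2634 + 29*b)
(z(-131, G) - 30839)/(1051 + (24932 - 24755)/(7366 + 12566)) = ((-2634 + 29*65) - 30839)/(1051 + (24932 - 24755)/(7366 + 12566)) = ((-2634 + 1885) - 30839)/(1051 + 177/19932) = (-749 - 30839)/(1051 + 177*(1/19932)) = -31588/(1051 + 59/6644) = -31588/6982903/6644 = -31588*6644/6982903 = -209870672/6982903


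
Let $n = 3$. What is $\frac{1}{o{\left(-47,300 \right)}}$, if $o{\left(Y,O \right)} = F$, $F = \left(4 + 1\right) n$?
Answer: $\frac{1}{15} \approx 0.066667$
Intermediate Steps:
$F = 15$ ($F = \left(4 + 1\right) 3 = 5 \cdot 3 = 15$)
$o{\left(Y,O \right)} = 15$
$\frac{1}{o{\left(-47,300 \right)}} = \frac{1}{15}$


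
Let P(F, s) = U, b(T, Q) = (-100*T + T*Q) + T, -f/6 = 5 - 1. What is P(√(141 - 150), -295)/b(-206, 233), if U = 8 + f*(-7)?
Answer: -44/6901 ≈ -0.0063759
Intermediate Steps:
f = -24 (f = -6*(5 - 1) = -6*4 = -24)
b(T, Q) = -99*T + Q*T (b(T, Q) = (-100*T + Q*T) + T = -99*T + Q*T)
U = 176 (U = 8 - 24*(-7) = 8 + 168 = 176)
P(F, s) = 176
P(√(141 - 150), -295)/b(-206, 233) = 176/((-206*(-99 + 233))) = 176/((-206*134)) = 176/(-27604) = 176*(-1/27604) = -44/6901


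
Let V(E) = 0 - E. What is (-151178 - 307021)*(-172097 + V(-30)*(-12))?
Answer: 79019624943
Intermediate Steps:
V(E) = -E
(-151178 - 307021)*(-172097 + V(-30)*(-12)) = (-151178 - 307021)*(-172097 - 1*(-30)*(-12)) = -458199*(-172097 + 30*(-12)) = -458199*(-172097 - 360) = -458199*(-172457) = 79019624943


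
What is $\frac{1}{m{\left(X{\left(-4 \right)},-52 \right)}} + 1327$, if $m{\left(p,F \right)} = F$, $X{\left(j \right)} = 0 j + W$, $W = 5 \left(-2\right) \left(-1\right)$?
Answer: $\frac{69003}{52} \approx 1327.0$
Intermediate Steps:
$W = 10$ ($W = \left(-10\right) \left(-1\right) = 10$)
$X{\left(j \right)} = 10$ ($X{\left(j \right)} = 0 j + 10 = 0 + 10 = 10$)
$\frac{1}{m{\left(X{\left(-4 \right)},-52 \right)}} + 1327 = \frac{1}{-52} + 1327 = - \frac{1}{52} + 1327 = \frac{69003}{52}$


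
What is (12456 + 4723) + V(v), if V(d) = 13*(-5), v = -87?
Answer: 17114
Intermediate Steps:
V(d) = -65
(12456 + 4723) + V(v) = (12456 + 4723) - 65 = 17179 - 65 = 17114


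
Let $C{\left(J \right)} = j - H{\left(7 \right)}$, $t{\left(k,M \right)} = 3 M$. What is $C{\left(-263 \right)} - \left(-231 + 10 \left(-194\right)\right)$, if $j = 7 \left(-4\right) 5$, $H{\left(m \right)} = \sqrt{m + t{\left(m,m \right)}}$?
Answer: $2031 - 2 \sqrt{7} \approx 2025.7$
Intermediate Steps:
$H{\left(m \right)} = 2 \sqrt{m}$ ($H{\left(m \right)} = \sqrt{m + 3 m} = \sqrt{4 m} = 2 \sqrt{m}$)
$j = -140$ ($j = \left(-28\right) 5 = -140$)
$C{\left(J \right)} = -140 - 2 \sqrt{7}$
$C{\left(-263 \right)} - \left(-231 + 10 \left(-194\right)\right) = \left(-140 - 2 \sqrt{7}\right) - \left(-231 + 10 \left(-194\right)\right) = \left(-140 - 2 \sqrt{7}\right) - \left(-231 - 1940\right) = \left(-140 - 2 \sqrt{7}\right) - -2171 = \left(-140 - 2 \sqrt{7}\right) + 2171 = 2031 - 2 \sqrt{7}$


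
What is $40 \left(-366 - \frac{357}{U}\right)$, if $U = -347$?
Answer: $- \frac{5065800}{347} \approx -14599.0$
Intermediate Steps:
$40 \left(-366 - \frac{357}{U}\right) = 40 \left(-366 - \frac{357}{-347}\right) = 40 \left(-366 - 357 \left(- \frac{1}{347}\right)\right) = 40 \left(-366 - - \frac{357}{347}\right) = 40 \left(-366 + \frac{357}{347}\right) = 40 \left(- \frac{126645}{347}\right) = - \frac{5065800}{347}$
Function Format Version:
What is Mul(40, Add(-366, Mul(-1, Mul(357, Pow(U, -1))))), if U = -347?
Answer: Rational(-5065800, 347) ≈ -14599.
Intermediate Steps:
Mul(40, Add(-366, Mul(-1, Mul(357, Pow(U, -1))))) = Mul(40, Add(-366, Mul(-1, Mul(357, Pow(-347, -1))))) = Mul(40, Add(-366, Mul(-1, Mul(357, Rational(-1, 347))))) = Mul(40, Add(-366, Mul(-1, Rational(-357, 347)))) = Mul(40, Add(-366, Rational(357, 347))) = Mul(40, Rational(-126645, 347)) = Rational(-5065800, 347)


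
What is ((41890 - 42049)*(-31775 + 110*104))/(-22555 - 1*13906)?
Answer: -3233265/36461 ≈ -88.677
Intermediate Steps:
((41890 - 42049)*(-31775 + 110*104))/(-22555 - 1*13906) = (-159*(-31775 + 11440))/(-22555 - 13906) = -159*(-20335)/(-36461) = 3233265*(-1/36461) = -3233265/36461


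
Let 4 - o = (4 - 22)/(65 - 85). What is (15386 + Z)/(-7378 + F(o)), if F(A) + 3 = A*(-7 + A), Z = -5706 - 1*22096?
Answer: 1241600/739309 ≈ 1.6794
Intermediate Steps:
o = 31/10 (o = 4 - (4 - 22)/(65 - 85) = 4 - (-18)/(-20) = 4 - (-18)*(-1)/20 = 4 - 1*9/10 = 4 - 9/10 = 31/10 ≈ 3.1000)
Z = -27802 (Z = -5706 - 22096 = -27802)
F(A) = -3 + A*(-7 + A)
(15386 + Z)/(-7378 + F(o)) = (15386 - 27802)/(-7378 + (-3 + (31/10)² - 7*31/10)) = -12416/(-7378 + (-3 + 961/100 - 217/10)) = -12416/(-7378 - 1509/100) = -12416/(-739309/100) = -12416*(-100/739309) = 1241600/739309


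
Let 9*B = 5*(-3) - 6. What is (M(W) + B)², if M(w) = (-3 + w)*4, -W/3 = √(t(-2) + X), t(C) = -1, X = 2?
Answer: 6241/9 ≈ 693.44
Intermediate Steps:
W = -3 (W = -3*√(-1 + 2) = -3*√1 = -3*1 = -3)
M(w) = -12 + 4*w
B = -7/3 (B = (5*(-3) - 6)/9 = (-15 - 6)/9 = (⅑)*(-21) = -7/3 ≈ -2.3333)
(M(W) + B)² = ((-12 + 4*(-3)) - 7/3)² = ((-12 - 12) - 7/3)² = (-24 - 7/3)² = (-79/3)² = 6241/9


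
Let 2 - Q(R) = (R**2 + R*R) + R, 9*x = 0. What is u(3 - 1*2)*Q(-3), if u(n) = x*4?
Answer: 0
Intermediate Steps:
x = 0 (x = (1/9)*0 = 0)
Q(R) = 2 - R - 2*R**2 (Q(R) = 2 - ((R**2 + R*R) + R) = 2 - ((R**2 + R**2) + R) = 2 - (2*R**2 + R) = 2 - (R + 2*R**2) = 2 + (-R - 2*R**2) = 2 - R - 2*R**2)
u(n) = 0 (u(n) = 0*4 = 0)
u(3 - 1*2)*Q(-3) = 0*(2 - 1*(-3) - 2*(-3)**2) = 0*(2 + 3 - 2*9) = 0*(2 + 3 - 18) = 0*(-13) = 0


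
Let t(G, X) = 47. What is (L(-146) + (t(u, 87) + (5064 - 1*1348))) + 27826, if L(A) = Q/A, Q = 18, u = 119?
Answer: 2305988/73 ≈ 31589.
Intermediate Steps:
L(A) = 18/A
(L(-146) + (t(u, 87) + (5064 - 1*1348))) + 27826 = (18/(-146) + (47 + (5064 - 1*1348))) + 27826 = (18*(-1/146) + (47 + (5064 - 1348))) + 27826 = (-9/73 + (47 + 3716)) + 27826 = (-9/73 + 3763) + 27826 = 274690/73 + 27826 = 2305988/73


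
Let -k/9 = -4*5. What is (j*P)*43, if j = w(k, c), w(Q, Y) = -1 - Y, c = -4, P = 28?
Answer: 3612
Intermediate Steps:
k = 180 (k = -(-36)*5 = -9*(-20) = 180)
j = 3 (j = -1 - 1*(-4) = -1 + 4 = 3)
(j*P)*43 = (3*28)*43 = 84*43 = 3612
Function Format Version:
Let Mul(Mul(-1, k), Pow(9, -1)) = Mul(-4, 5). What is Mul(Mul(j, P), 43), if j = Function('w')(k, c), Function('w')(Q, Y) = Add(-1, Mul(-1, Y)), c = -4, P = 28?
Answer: 3612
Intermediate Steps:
k = 180 (k = Mul(-9, Mul(-4, 5)) = Mul(-9, -20) = 180)
j = 3 (j = Add(-1, Mul(-1, -4)) = Add(-1, 4) = 3)
Mul(Mul(j, P), 43) = Mul(Mul(3, 28), 43) = Mul(84, 43) = 3612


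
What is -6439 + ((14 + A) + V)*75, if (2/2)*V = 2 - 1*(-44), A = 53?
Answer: 2036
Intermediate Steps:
V = 46 (V = 2 - 1*(-44) = 2 + 44 = 46)
-6439 + ((14 + A) + V)*75 = -6439 + ((14 + 53) + 46)*75 = -6439 + (67 + 46)*75 = -6439 + 113*75 = -6439 + 8475 = 2036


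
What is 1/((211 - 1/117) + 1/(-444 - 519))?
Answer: 4173/880463 ≈ 0.0047396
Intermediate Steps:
1/((211 - 1/117) + 1/(-444 - 519)) = 1/((211 - 1*1/117) + 1/(-963)) = 1/((211 - 1/117) - 1/963) = 1/(24686/117 - 1/963) = 1/(880463/4173) = 4173/880463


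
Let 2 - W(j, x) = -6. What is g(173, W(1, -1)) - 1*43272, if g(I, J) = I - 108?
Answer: -43207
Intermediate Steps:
W(j, x) = 8 (W(j, x) = 2 - 1*(-6) = 2 + 6 = 8)
g(I, J) = -108 + I
g(173, W(1, -1)) - 1*43272 = (-108 + 173) - 1*43272 = 65 - 43272 = -43207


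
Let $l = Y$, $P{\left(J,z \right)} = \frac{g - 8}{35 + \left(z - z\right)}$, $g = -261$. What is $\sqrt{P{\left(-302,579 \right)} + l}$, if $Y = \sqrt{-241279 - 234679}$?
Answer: $\frac{\sqrt{-9415 + 1225 i \sqrt{475958}}}{35} \approx 18.47 + 18.677 i$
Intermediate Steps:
$P{\left(J,z \right)} = - \frac{269}{35}$ ($P{\left(J,z \right)} = \frac{-261 - 8}{35 + \left(z - z\right)} = - \frac{269}{35 + 0} = - \frac{269}{35}$)
$Y = i \sqrt{475958}$ ($Y = \sqrt{-475958} = i \sqrt{475958} \approx 689.9 i$)
$l = i \sqrt{475958} \approx 689.9 i$
$\sqrt{P{\left(-302,579 \right)} + l} = \sqrt{- \frac{269}{35} + i \sqrt{475958}}$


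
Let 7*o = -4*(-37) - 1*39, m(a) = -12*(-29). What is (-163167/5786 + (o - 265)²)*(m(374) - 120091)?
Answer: -2111155112532999/283514 ≈ -7.4464e+9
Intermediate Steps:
m(a) = 348
o = 109/7 (o = (-4*(-37) - 1*39)/7 = (148 - 39)/7 = (⅐)*109 = 109/7 ≈ 15.571)
(-163167/5786 + (o - 265)²)*(m(374) - 120091) = (-163167/5786 + (109/7 - 265)²)*(348 - 120091) = (-163167*1/5786 + (-1746/7)²)*(-119743) = (-163167/5786 + 3048516/49)*(-119743) = (17630718393/283514)*(-119743) = -2111155112532999/283514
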